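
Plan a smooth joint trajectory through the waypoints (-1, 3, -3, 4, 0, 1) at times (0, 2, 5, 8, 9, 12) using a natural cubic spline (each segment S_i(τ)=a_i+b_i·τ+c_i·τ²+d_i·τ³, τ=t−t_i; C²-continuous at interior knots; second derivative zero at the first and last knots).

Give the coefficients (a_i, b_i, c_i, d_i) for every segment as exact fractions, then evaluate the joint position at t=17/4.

Δ: Δ0=2, Δ1=-2, Δ2=7/3, Δ3=-4, Δ4=1/3
row 1: diag=10, rhs=-24; c'=3/10, d'=-12/5
row 2: denom=12−3·3/10=111/10; d'=(26−3·-12/5)/(111/10)=332/111
row 3: denom=8−3·10/37=266/37; d'=(-38−3·332/111)/(266/37)=-869/133
row 4: denom=8−1·37/266=2091/266; d'=(26−1·-869/133)/(2091/266)=8654/2091
back: M4=8654/2091
back: M3=-869/133−37/266·8654/2091=-14866/2091
back: M2=332/111−10/37·-14866/2091=3424/697
back: M1=-12/5−3/10·3424/697=-2700/697
M: M0=0, M1=-2700/697, M2=3424/697, M3=-14866/2091, M4=8654/2091, M5=0
seg 0: a=-1, c=M0/2=0, d=(M1−M0)/(6·2)=-225/697, b=Δ0−h0·(2M0+M1)/6=2294/697
seg 1: a=3, c=M1/2=-1350/697, d=(M2−M1)/(6·3)=3062/6273, b=Δ1−h1·(2M1+M2)/6=-406/697
seg 2: a=-3, c=M2/2=1712/697, d=(M3−M2)/(6·3)=-12569/18819, b=Δ2−h2·(2M2+M3)/6=40/41
seg 3: a=4, c=M3/2=-7433/2091, d=(M4−M3)/(6·1)=3920/2091, b=Δ3−h3·(2M3+M4)/6=-1617/697
seg 4: a=0, c=M4/2=4327/2091, d=(M5−M4)/(6·3)=-4327/18819, b=Δ4−h4·(2M4+M5)/6=-7957/2091
t_q=17/4 → seg 1, τ=9/4; S=3+-406/697·τ+-1350/697·τ²+3062/6273·τ³=-57009/22304

  seg 0: a=-1 b=2294/697 c=0 d=-225/697
  seg 1: a=3 b=-406/697 c=-1350/697 d=3062/6273
  seg 2: a=-3 b=40/41 c=1712/697 d=-12569/18819
  seg 3: a=4 b=-1617/697 c=-7433/2091 d=3920/2091
  seg 4: a=0 b=-7957/2091 c=4327/2091 d=-4327/18819
S(17/4) = -57009/22304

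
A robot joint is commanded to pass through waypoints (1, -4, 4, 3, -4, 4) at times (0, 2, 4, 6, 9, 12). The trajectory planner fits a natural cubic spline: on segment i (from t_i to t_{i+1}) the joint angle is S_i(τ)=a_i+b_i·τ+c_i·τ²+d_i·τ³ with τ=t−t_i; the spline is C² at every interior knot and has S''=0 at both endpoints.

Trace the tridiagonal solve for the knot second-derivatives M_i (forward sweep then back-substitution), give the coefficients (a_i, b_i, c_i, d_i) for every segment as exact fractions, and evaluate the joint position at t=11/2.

  seg 0: a=1 b=-7078/1569 c=0 d=6311/12552
  seg 1: a=-4 b=4777/3138 c=6311/2092 d=-5579/6276
  seg 2: a=4 b=9169/3138 c=-4847/2092 d=3803/12552
  seg 3: a=3 b=-4252/1569 c=-261/523 d=980/4707
  seg 4: a=-4 b=-130/1569 c=719/523 d=-719/4707
S(11/2) = 140327/33472

Δ: Δ0=-5/2, Δ1=4, Δ2=-1/2, Δ3=-7/3, Δ4=8/3
row 1: diag=8, rhs=39; c'=1/4, d'=39/8
row 2: denom=8−2·1/4=15/2; d'=(-27−2·39/8)/(15/2)=-49/10
row 3: denom=10−2·4/15=142/15; d'=(-11−2·-49/10)/(142/15)=-9/71
row 4: denom=12−3·45/142=1569/142; d'=(30−3·-9/71)/(1569/142)=1438/523
back: M4=1438/523
back: M3=-9/71−45/142·1438/523=-522/523
back: M2=-49/10−4/15·-522/523=-4847/1046
back: M1=39/8−1/4·-4847/1046=6311/1046
M: M0=0, M1=6311/1046, M2=-4847/1046, M3=-522/523, M4=1438/523, M5=0
seg 0: a=1, c=M0/2=0, d=(M1−M0)/(6·2)=6311/12552, b=Δ0−h0·(2M0+M1)/6=-7078/1569
seg 1: a=-4, c=M1/2=6311/2092, d=(M2−M1)/(6·2)=-5579/6276, b=Δ1−h1·(2M1+M2)/6=4777/3138
seg 2: a=4, c=M2/2=-4847/2092, d=(M3−M2)/(6·2)=3803/12552, b=Δ2−h2·(2M2+M3)/6=9169/3138
seg 3: a=3, c=M3/2=-261/523, d=(M4−M3)/(6·3)=980/4707, b=Δ3−h3·(2M3+M4)/6=-4252/1569
seg 4: a=-4, c=M4/2=719/523, d=(M5−M4)/(6·3)=-719/4707, b=Δ4−h4·(2M4+M5)/6=-130/1569
t_q=11/2 → seg 2, τ=3/2; S=4+9169/3138·τ+-4847/2092·τ²+3803/12552·τ³=140327/33472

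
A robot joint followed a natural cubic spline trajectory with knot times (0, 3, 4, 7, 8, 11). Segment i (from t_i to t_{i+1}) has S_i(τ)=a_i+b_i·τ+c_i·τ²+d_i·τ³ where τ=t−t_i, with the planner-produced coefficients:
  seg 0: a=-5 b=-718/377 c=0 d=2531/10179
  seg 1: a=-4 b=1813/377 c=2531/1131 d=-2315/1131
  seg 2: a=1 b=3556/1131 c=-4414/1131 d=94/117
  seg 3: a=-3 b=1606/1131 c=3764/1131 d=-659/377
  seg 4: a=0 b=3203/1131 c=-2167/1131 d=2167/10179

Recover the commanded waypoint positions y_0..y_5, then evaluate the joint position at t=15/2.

y_0=-5 y_1=-4 y_2=1 y_3=-3 y_4=0 y_5=-3
S(15/2) = -15169/9048

y_0 = S_0(0) = a_0 = -5
y_1 = S_1(0) = a_1 = -4
y_2 = S_2(0) = a_2 = 1
y_3 = S_3(0) = a_3 = -3
y_4 = S_4(0) = a_4 = 0
y_5 = S_4(3) = -3
t_q=15/2 is in segment 3 (τ=1/2); S_3(τ)=-15169/9048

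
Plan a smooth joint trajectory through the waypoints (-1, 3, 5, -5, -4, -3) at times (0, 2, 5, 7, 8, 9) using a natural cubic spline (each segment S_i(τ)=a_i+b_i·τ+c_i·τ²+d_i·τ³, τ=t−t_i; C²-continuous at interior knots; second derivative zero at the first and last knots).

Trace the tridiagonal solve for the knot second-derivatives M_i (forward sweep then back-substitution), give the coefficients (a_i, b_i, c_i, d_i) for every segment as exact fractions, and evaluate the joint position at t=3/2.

Δ: Δ0=2, Δ1=2/3, Δ2=-5, Δ3=1, Δ4=1
row 1: diag=10, rhs=-8; c'=3/10, d'=-4/5
row 2: denom=10−3·3/10=91/10; d'=(-34−3·-4/5)/(91/10)=-316/91
row 3: denom=6−2·20/91=506/91; d'=(36−2·-316/91)/(506/91)=1954/253
row 4: denom=4−1·91/506=1933/506; d'=(0−1·1954/253)/(1933/506)=-3908/1933
back: M4=-3908/1933
back: M3=1954/253−91/506·-3908/1933=15632/1933
back: M2=-316/91−20/91·15632/1933=-10148/1933
back: M1=-4/5−3/10·-10148/1933=1498/1933
M: M0=0, M1=1498/1933, M2=-10148/1933, M3=15632/1933, M4=-3908/1933, M5=0
seg 0: a=-1, c=M0/2=0, d=(M1−M0)/(6·2)=749/11598, b=Δ0−h0·(2M0+M1)/6=10100/5799
seg 1: a=3, c=M1/2=749/1933, d=(M2−M1)/(6·3)=-647/1933, b=Δ1−h1·(2M1+M2)/6=14594/5799
seg 2: a=5, c=M2/2=-5074/1933, d=(M3−M2)/(6·2)=6445/5799, b=Δ2−h2·(2M2+M3)/6=-24331/5799
seg 3: a=-5, c=M3/2=7816/1933, d=(M4−M3)/(6·1)=-9770/5799, b=Δ3−h3·(2M3+M4)/6=-7879/5799
seg 4: a=-4, c=M4/2=-1954/1933, d=(M5−M4)/(6·1)=1954/5799, b=Δ4−h4·(2M4+M5)/6=9707/5799
t_q=3/2 → seg 0, τ=3/2; S=-1+10100/5799·τ+0·τ²+749/11598·τ³=56613/30928

  seg 0: a=-1 b=10100/5799 c=0 d=749/11598
  seg 1: a=3 b=14594/5799 c=749/1933 d=-647/1933
  seg 2: a=5 b=-24331/5799 c=-5074/1933 d=6445/5799
  seg 3: a=-5 b=-7879/5799 c=7816/1933 d=-9770/5799
  seg 4: a=-4 b=9707/5799 c=-1954/1933 d=1954/5799
S(3/2) = 56613/30928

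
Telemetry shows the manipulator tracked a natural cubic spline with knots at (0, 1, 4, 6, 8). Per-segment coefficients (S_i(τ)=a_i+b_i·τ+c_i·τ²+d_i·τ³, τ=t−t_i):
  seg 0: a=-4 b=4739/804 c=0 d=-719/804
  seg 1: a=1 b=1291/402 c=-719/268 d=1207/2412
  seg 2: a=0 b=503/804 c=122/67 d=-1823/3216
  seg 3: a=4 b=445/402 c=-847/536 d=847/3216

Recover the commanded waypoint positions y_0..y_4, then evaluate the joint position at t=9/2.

y_0 = S_0(0) = a_0 = -4
y_1 = S_1(0) = a_1 = 1
y_2 = S_2(0) = a_2 = 0
y_3 = S_3(0) = a_3 = 4
y_4 = S_3(2) = 2
t_q=9/2 is in segment 2 (τ=1/2); S_2(τ)=5979/8576

y_0=-4 y_1=1 y_2=0 y_3=4 y_4=2
S(9/2) = 5979/8576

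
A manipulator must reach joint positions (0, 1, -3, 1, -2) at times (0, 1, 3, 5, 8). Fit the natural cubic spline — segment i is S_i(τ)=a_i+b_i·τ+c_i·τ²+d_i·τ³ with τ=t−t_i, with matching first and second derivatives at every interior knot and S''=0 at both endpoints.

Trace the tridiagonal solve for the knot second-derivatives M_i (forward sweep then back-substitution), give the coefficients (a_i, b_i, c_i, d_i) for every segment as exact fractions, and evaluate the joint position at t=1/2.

  seg 0: a=0 b=23/13 c=0 d=-10/13
  seg 1: a=1 b=-7/13 c=-30/13 d=41/52
  seg 2: a=-3 b=-4/13 c=63/26 d=-33/52
  seg 3: a=1 b=23/13 c=-18/13 d=2/13
S(1/2) = 41/52

Δ: Δ0=1, Δ1=-2, Δ2=2, Δ3=-1
row 1: diag=6, rhs=-18; c'=1/3, d'=-3
row 2: denom=8−2·1/3=22/3; d'=(24−2·-3)/(22/3)=45/11
row 3: denom=10−2·3/11=104/11; d'=(-18−2·45/11)/(104/11)=-36/13
back: M3=-36/13
back: M2=45/11−3/11·-36/13=63/13
back: M1=-3−1/3·63/13=-60/13
M: M0=0, M1=-60/13, M2=63/13, M3=-36/13, M4=0
seg 0: a=0, c=M0/2=0, d=(M1−M0)/(6·1)=-10/13, b=Δ0−h0·(2M0+M1)/6=23/13
seg 1: a=1, c=M1/2=-30/13, d=(M2−M1)/(6·2)=41/52, b=Δ1−h1·(2M1+M2)/6=-7/13
seg 2: a=-3, c=M2/2=63/26, d=(M3−M2)/(6·2)=-33/52, b=Δ2−h2·(2M2+M3)/6=-4/13
seg 3: a=1, c=M3/2=-18/13, d=(M4−M3)/(6·3)=2/13, b=Δ3−h3·(2M3+M4)/6=23/13
t_q=1/2 → seg 0, τ=1/2; S=0+23/13·τ+0·τ²+-10/13·τ³=41/52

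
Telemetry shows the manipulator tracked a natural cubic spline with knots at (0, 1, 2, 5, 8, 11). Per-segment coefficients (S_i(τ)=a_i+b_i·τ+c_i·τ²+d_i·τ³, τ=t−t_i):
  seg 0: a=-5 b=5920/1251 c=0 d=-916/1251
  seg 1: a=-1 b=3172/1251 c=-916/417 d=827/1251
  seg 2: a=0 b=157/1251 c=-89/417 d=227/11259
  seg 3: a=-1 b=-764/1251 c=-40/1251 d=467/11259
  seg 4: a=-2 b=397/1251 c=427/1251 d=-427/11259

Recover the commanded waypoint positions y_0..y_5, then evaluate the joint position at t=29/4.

y_0 = S_0(0) = a_0 = -5
y_1 = S_1(0) = a_1 = -1
y_2 = S_2(0) = a_2 = 0
y_3 = S_3(0) = a_3 = -1
y_4 = S_4(0) = a_4 = -2
y_5 = S_4(3) = 1
t_q=29/4 is in segment 3 (τ=9/4); S_3(τ)=-18357/8896

y_0=-5 y_1=-1 y_2=0 y_3=-1 y_4=-2 y_5=1
S(29/4) = -18357/8896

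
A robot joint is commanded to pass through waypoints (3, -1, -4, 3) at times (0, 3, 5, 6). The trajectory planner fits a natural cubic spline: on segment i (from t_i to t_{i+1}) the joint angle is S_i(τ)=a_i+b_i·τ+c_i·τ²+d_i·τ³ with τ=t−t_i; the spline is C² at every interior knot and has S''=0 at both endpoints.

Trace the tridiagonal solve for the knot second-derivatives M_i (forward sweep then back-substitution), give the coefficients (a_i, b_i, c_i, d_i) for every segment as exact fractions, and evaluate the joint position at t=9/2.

  seg 0: a=3 b=-31/84 c=0 d=-3/28
  seg 1: a=-1 b=-137/42 c=-27/28 d=155/168
  seg 2: a=-4 b=83/21 c=32/7 d=-32/21
S(9/2) = -2217/448

Δ: Δ0=-4/3, Δ1=-3/2, Δ2=7
row 1: diag=10, rhs=-1; c'=1/5, d'=-1/10
row 2: denom=6−2·1/5=28/5; d'=(51−2·-1/10)/(28/5)=64/7
back: M2=64/7
back: M1=-1/10−1/5·64/7=-27/14
M: M0=0, M1=-27/14, M2=64/7, M3=0
seg 0: a=3, c=M0/2=0, d=(M1−M0)/(6·3)=-3/28, b=Δ0−h0·(2M0+M1)/6=-31/84
seg 1: a=-1, c=M1/2=-27/28, d=(M2−M1)/(6·2)=155/168, b=Δ1−h1·(2M1+M2)/6=-137/42
seg 2: a=-4, c=M2/2=32/7, d=(M3−M2)/(6·1)=-32/21, b=Δ2−h2·(2M2+M3)/6=83/21
t_q=9/2 → seg 1, τ=3/2; S=-1+-137/42·τ+-27/28·τ²+155/168·τ³=-2217/448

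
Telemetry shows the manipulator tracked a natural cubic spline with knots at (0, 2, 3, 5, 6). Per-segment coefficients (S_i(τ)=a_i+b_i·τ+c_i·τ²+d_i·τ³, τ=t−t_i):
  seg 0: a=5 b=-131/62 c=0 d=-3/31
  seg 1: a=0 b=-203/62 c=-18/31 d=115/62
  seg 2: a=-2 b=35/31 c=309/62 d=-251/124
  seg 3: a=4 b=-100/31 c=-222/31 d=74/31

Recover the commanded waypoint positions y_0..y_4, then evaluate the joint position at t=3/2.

y_0 = S_0(0) = a_0 = 5
y_1 = S_1(0) = a_1 = 0
y_2 = S_2(0) = a_2 = -2
y_3 = S_3(0) = a_3 = 4
y_4 = S_3(1) = -4
t_q=3/2 is in segment 0 (τ=3/2); S_0(τ)=373/248

y_0=5 y_1=0 y_2=-2 y_3=4 y_4=-4
S(3/2) = 373/248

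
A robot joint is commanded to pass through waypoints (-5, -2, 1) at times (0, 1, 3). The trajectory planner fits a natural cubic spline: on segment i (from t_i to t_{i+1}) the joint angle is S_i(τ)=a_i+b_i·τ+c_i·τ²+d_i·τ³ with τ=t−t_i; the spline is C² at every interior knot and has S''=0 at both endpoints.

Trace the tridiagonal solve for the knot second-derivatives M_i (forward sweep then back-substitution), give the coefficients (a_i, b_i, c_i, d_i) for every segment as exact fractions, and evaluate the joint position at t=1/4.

Δ: Δ0=3, Δ1=3/2
row 1: diag=6, rhs=-9; c'=1/3, d'=-3/2
back: M1=-3/2
M: M0=0, M1=-3/2, M2=0
seg 0: a=-5, c=M0/2=0, d=(M1−M0)/(6·1)=-1/4, b=Δ0−h0·(2M0+M1)/6=13/4
seg 1: a=-2, c=M1/2=-3/4, d=(M2−M1)/(6·2)=1/8, b=Δ1−h1·(2M1+M2)/6=5/2
t_q=1/4 → seg 0, τ=1/4; S=-5+13/4·τ+0·τ²+-1/4·τ³=-1073/256

  seg 0: a=-5 b=13/4 c=0 d=-1/4
  seg 1: a=-2 b=5/2 c=-3/4 d=1/8
S(1/4) = -1073/256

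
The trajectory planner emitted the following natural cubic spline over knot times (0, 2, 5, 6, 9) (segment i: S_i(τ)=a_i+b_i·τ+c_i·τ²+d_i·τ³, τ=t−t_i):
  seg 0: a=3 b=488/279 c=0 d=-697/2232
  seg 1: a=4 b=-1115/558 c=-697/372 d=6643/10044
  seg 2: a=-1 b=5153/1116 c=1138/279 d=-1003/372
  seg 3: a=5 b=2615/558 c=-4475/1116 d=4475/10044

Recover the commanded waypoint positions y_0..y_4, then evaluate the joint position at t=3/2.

y_0=3 y_1=4 y_2=-1 y_3=5 y_4=-5
S(3/2) = 27199/5952

y_0 = S_0(0) = a_0 = 3
y_1 = S_1(0) = a_1 = 4
y_2 = S_2(0) = a_2 = -1
y_3 = S_3(0) = a_3 = 5
y_4 = S_3(3) = -5
t_q=3/2 is in segment 0 (τ=3/2); S_0(τ)=27199/5952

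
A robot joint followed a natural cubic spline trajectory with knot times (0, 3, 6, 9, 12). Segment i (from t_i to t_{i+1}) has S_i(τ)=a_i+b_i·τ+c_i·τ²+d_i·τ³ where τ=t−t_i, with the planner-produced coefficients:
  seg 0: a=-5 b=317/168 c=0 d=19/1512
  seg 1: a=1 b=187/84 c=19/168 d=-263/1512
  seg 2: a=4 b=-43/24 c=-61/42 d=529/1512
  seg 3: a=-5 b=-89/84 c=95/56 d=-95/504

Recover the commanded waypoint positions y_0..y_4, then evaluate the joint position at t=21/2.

y_0 = S_0(0) = a_0 = -5
y_1 = S_1(0) = a_1 = 1
y_2 = S_2(0) = a_2 = 4
y_3 = S_3(0) = a_3 = -5
y_4 = S_3(3) = 2
t_q=21/2 is in segment 3 (τ=3/2); S_3(τ)=-1527/448

y_0=-5 y_1=1 y_2=4 y_3=-5 y_4=2
S(21/2) = -1527/448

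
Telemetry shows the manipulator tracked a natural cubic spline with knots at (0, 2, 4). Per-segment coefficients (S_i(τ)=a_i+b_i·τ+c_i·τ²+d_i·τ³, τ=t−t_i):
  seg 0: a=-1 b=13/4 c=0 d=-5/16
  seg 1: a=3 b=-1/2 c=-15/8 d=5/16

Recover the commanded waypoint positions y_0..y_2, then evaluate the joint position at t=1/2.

y_0 = S_0(0) = a_0 = -1
y_1 = S_1(0) = a_1 = 3
y_2 = S_1(2) = -3
t_q=1/2 is in segment 0 (τ=1/2); S_0(τ)=75/128

y_0=-1 y_1=3 y_2=-3
S(1/2) = 75/128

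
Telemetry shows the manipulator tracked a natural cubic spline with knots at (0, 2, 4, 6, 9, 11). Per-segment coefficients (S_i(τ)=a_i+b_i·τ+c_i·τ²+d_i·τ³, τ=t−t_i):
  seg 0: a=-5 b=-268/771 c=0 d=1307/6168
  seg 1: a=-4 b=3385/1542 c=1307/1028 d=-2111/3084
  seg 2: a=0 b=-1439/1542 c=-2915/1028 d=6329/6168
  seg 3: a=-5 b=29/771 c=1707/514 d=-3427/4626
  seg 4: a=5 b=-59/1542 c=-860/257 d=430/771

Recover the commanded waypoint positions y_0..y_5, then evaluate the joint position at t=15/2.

y_0=-5 y_1=-4 y_2=0 y_3=-5 y_4=5 y_5=-4
S(15/2) = 117/4112

y_0 = S_0(0) = a_0 = -5
y_1 = S_1(0) = a_1 = -4
y_2 = S_2(0) = a_2 = 0
y_3 = S_3(0) = a_3 = -5
y_4 = S_4(0) = a_4 = 5
y_5 = S_4(2) = -4
t_q=15/2 is in segment 3 (τ=3/2); S_3(τ)=117/4112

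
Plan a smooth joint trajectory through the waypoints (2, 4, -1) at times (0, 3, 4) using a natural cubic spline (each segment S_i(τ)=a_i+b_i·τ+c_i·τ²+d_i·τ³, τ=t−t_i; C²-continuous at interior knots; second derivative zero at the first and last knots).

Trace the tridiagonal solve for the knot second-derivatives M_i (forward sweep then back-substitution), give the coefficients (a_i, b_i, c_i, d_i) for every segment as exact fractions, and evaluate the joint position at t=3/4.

  seg 0: a=2 b=67/24 c=0 d=-17/72
  seg 1: a=4 b=-43/12 c=-17/8 d=17/24
S(3/4) = 2045/512

Δ: Δ0=2/3, Δ1=-5
row 1: diag=8, rhs=-34; c'=1/8, d'=-17/4
back: M1=-17/4
M: M0=0, M1=-17/4, M2=0
seg 0: a=2, c=M0/2=0, d=(M1−M0)/(6·3)=-17/72, b=Δ0−h0·(2M0+M1)/6=67/24
seg 1: a=4, c=M1/2=-17/8, d=(M2−M1)/(6·1)=17/24, b=Δ1−h1·(2M1+M2)/6=-43/12
t_q=3/4 → seg 0, τ=3/4; S=2+67/24·τ+0·τ²+-17/72·τ³=2045/512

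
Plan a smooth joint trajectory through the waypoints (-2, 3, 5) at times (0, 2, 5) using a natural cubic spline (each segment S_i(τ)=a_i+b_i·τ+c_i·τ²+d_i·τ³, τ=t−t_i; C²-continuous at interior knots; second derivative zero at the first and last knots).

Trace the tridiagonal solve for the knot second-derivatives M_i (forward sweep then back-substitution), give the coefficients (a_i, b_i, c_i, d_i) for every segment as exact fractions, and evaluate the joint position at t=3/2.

Δ: Δ0=5/2, Δ1=2/3
row 1: diag=10, rhs=-11; c'=3/10, d'=-11/10
back: M1=-11/10
M: M0=0, M1=-11/10, M2=0
seg 0: a=-2, c=M0/2=0, d=(M1−M0)/(6·2)=-11/120, b=Δ0−h0·(2M0+M1)/6=43/15
seg 1: a=3, c=M1/2=-11/20, d=(M2−M1)/(6·3)=11/180, b=Δ1−h1·(2M1+M2)/6=53/30
t_q=3/2 → seg 0, τ=3/2; S=-2+43/15·τ+0·τ²+-11/120·τ³=637/320

  seg 0: a=-2 b=43/15 c=0 d=-11/120
  seg 1: a=3 b=53/30 c=-11/20 d=11/180
S(3/2) = 637/320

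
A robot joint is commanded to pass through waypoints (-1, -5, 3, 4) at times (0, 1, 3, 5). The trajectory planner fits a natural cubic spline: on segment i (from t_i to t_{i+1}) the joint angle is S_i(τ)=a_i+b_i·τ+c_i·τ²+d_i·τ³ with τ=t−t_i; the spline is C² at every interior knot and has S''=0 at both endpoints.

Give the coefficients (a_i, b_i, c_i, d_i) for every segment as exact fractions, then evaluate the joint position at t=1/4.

  seg 0: a=-1 b=-247/44 c=0 d=71/44
  seg 1: a=-5 b=-17/22 c=213/44 d=-27/22
  seg 2: a=3 b=85/22 c=-111/44 d=37/88
S(1/4) = -6697/2816

Δ: Δ0=-4, Δ1=4, Δ2=1/2
row 1: diag=6, rhs=48; c'=1/3, d'=8
row 2: denom=8−2·1/3=22/3; d'=(-21−2·8)/(22/3)=-111/22
back: M2=-111/22
back: M1=8−1/3·-111/22=213/22
M: M0=0, M1=213/22, M2=-111/22, M3=0
seg 0: a=-1, c=M0/2=0, d=(M1−M0)/(6·1)=71/44, b=Δ0−h0·(2M0+M1)/6=-247/44
seg 1: a=-5, c=M1/2=213/44, d=(M2−M1)/(6·2)=-27/22, b=Δ1−h1·(2M1+M2)/6=-17/22
seg 2: a=3, c=M2/2=-111/44, d=(M3−M2)/(6·2)=37/88, b=Δ2−h2·(2M2+M3)/6=85/22
t_q=1/4 → seg 0, τ=1/4; S=-1+-247/44·τ+0·τ²+71/44·τ³=-6697/2816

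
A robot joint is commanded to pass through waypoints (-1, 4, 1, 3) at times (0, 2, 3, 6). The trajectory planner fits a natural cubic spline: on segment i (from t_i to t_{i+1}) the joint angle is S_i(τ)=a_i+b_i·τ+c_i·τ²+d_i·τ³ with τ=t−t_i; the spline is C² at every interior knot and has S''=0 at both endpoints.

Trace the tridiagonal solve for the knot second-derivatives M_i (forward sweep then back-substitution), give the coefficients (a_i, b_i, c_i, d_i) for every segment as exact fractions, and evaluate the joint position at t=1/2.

  seg 0: a=-1 b=1277/282 c=0 d=-143/282
  seg 1: a=4 b=-439/282 c=-143/47 d=451/282
  seg 2: a=1 b=-401/141 c=165/94 d=-55/282
S(1/2) = 903/752

Δ: Δ0=5/2, Δ1=-3, Δ2=2/3
row 1: diag=6, rhs=-33; c'=1/6, d'=-11/2
row 2: denom=8−1·1/6=47/6; d'=(22−1·-11/2)/(47/6)=165/47
back: M2=165/47
back: M1=-11/2−1/6·165/47=-286/47
M: M0=0, M1=-286/47, M2=165/47, M3=0
seg 0: a=-1, c=M0/2=0, d=(M1−M0)/(6·2)=-143/282, b=Δ0−h0·(2M0+M1)/6=1277/282
seg 1: a=4, c=M1/2=-143/47, d=(M2−M1)/(6·1)=451/282, b=Δ1−h1·(2M1+M2)/6=-439/282
seg 2: a=1, c=M2/2=165/94, d=(M3−M2)/(6·3)=-55/282, b=Δ2−h2·(2M2+M3)/6=-401/141
t_q=1/2 → seg 0, τ=1/2; S=-1+1277/282·τ+0·τ²+-143/282·τ³=903/752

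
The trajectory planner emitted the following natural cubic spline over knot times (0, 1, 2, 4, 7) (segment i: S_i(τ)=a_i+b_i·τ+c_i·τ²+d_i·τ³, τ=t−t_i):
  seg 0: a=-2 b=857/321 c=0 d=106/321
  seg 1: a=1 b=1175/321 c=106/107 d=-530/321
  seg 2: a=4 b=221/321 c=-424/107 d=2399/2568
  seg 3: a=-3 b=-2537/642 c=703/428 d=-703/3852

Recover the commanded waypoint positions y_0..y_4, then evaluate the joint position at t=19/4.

y_0=-2 y_1=1 y_2=4 y_3=-3 y_4=-5
S(19/4) = -140161/27392

y_0 = S_0(0) = a_0 = -2
y_1 = S_1(0) = a_1 = 1
y_2 = S_2(0) = a_2 = 4
y_3 = S_3(0) = a_3 = -3
y_4 = S_3(3) = -5
t_q=19/4 is in segment 3 (τ=3/4); S_3(τ)=-140161/27392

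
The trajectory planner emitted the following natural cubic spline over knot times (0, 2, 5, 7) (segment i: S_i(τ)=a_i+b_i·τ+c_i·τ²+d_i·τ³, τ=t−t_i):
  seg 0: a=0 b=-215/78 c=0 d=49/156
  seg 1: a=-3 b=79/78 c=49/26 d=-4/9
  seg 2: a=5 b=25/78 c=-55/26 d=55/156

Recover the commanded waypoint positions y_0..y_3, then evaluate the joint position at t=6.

y_0=0 y_1=-3 y_2=5 y_3=0
S(6) = 185/52

y_0 = S_0(0) = a_0 = 0
y_1 = S_1(0) = a_1 = -3
y_2 = S_2(0) = a_2 = 5
y_3 = S_2(2) = 0
t_q=6 is in segment 2 (τ=1); S_2(τ)=185/52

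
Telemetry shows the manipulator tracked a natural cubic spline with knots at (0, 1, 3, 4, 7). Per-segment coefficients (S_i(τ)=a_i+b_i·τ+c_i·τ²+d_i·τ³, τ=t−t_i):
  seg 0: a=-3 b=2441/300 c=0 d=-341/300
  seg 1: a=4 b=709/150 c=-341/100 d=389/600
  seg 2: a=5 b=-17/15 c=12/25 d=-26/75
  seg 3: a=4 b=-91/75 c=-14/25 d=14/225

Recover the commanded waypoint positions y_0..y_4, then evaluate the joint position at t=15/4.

y_0=-3 y_1=4 y_2=5 y_3=4 y_4=-3
S(15/4) = 3419/800

y_0 = S_0(0) = a_0 = -3
y_1 = S_1(0) = a_1 = 4
y_2 = S_2(0) = a_2 = 5
y_3 = S_3(0) = a_3 = 4
y_4 = S_3(3) = -3
t_q=15/4 is in segment 2 (τ=3/4); S_2(τ)=3419/800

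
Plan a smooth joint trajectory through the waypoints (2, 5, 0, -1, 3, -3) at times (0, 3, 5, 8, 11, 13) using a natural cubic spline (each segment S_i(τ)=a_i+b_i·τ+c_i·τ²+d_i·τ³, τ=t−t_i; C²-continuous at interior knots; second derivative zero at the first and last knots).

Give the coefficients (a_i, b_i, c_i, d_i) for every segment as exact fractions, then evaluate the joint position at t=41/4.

  seg 0: a=2 b=2375/1084 c=0 d=-1291/9756
  seg 1: a=5 b=-749/542 c=-1291/1084 d=685/2168
  seg 2: a=0 b=-638/271 c=191/271 d=-76/7317
  seg 3: a=-1 b=432/271 c=497/813 d=-1703/7317
  seg 4: a=3 b=-277/271 c=-402/271 d=67/271
S(41/4) = 52559/17344

Δ: Δ0=1, Δ1=-5/2, Δ2=-1/3, Δ3=4/3, Δ4=-3
row 1: diag=10, rhs=-21; c'=1/5, d'=-21/10
row 2: denom=10−2·1/5=48/5; d'=(13−2·-21/10)/(48/5)=43/24
row 3: denom=12−3·5/16=177/16; d'=(10−3·43/24)/(177/16)=74/177
row 4: denom=10−3·16/59=542/59; d'=(-26−3·74/177)/(542/59)=-804/271
back: M4=-804/271
back: M3=74/177−16/59·-804/271=994/813
back: M2=43/24−5/16·994/813=382/271
back: M1=-21/10−1/5·382/271=-1291/542
M: M0=0, M1=-1291/542, M2=382/271, M3=994/813, M4=-804/271, M5=0
seg 0: a=2, c=M0/2=0, d=(M1−M0)/(6·3)=-1291/9756, b=Δ0−h0·(2M0+M1)/6=2375/1084
seg 1: a=5, c=M1/2=-1291/1084, d=(M2−M1)/(6·2)=685/2168, b=Δ1−h1·(2M1+M2)/6=-749/542
seg 2: a=0, c=M2/2=191/271, d=(M3−M2)/(6·3)=-76/7317, b=Δ2−h2·(2M2+M3)/6=-638/271
seg 3: a=-1, c=M3/2=497/813, d=(M4−M3)/(6·3)=-1703/7317, b=Δ3−h3·(2M3+M4)/6=432/271
seg 4: a=3, c=M4/2=-402/271, d=(M5−M4)/(6·2)=67/271, b=Δ4−h4·(2M4+M5)/6=-277/271
t_q=41/4 → seg 3, τ=9/4; S=-1+432/271·τ+497/813·τ²+-1703/7317·τ³=52559/17344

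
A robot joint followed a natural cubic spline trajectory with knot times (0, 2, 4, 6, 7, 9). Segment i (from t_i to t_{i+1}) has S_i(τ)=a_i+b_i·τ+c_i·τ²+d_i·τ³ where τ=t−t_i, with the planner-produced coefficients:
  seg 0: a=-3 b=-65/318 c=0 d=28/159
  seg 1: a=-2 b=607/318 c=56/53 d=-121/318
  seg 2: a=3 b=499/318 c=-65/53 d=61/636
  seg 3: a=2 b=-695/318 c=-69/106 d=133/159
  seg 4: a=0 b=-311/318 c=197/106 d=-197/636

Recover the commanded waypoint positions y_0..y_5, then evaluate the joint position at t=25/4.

y_0 = S_0(0) = a_0 = -3
y_1 = S_1(0) = a_1 = -2
y_2 = S_2(0) = a_2 = 3
y_3 = S_3(0) = a_3 = 2
y_4 = S_4(0) = a_4 = 0
y_5 = S_4(2) = 3
t_q=25/4 is in segment 3 (τ=1/4); S_3(τ)=4837/3392

y_0=-3 y_1=-2 y_2=3 y_3=2 y_4=0 y_5=3
S(25/4) = 4837/3392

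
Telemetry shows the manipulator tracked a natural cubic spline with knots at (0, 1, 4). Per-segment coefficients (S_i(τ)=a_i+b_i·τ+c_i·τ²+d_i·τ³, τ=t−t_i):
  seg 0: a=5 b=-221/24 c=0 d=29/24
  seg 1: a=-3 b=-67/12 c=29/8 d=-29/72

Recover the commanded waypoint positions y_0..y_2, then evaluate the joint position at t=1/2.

y_0=5 y_1=-3 y_2=2
S(1/2) = 35/64

y_0 = S_0(0) = a_0 = 5
y_1 = S_1(0) = a_1 = -3
y_2 = S_1(3) = 2
t_q=1/2 is in segment 0 (τ=1/2); S_0(τ)=35/64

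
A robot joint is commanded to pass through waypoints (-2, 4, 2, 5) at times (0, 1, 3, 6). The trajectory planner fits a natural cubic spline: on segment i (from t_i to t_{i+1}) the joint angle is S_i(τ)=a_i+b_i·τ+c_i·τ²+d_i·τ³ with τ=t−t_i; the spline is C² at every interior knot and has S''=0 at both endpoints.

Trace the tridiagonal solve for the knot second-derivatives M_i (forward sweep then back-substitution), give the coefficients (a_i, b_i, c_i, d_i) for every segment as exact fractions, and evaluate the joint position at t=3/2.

  seg 0: a=-2 b=205/28 c=0 d=-37/28
  seg 1: a=4 b=47/14 c=-111/28 d=25/28
  seg 2: a=2 b=-25/14 c=39/28 d=-13/84
S(3/2) = 1075/224

Δ: Δ0=6, Δ1=-1, Δ2=1
row 1: diag=6, rhs=-42; c'=1/3, d'=-7
row 2: denom=10−2·1/3=28/3; d'=(12−2·-7)/(28/3)=39/14
back: M2=39/14
back: M1=-7−1/3·39/14=-111/14
M: M0=0, M1=-111/14, M2=39/14, M3=0
seg 0: a=-2, c=M0/2=0, d=(M1−M0)/(6·1)=-37/28, b=Δ0−h0·(2M0+M1)/6=205/28
seg 1: a=4, c=M1/2=-111/28, d=(M2−M1)/(6·2)=25/28, b=Δ1−h1·(2M1+M2)/6=47/14
seg 2: a=2, c=M2/2=39/28, d=(M3−M2)/(6·3)=-13/84, b=Δ2−h2·(2M2+M3)/6=-25/14
t_q=3/2 → seg 1, τ=1/2; S=4+47/14·τ+-111/28·τ²+25/28·τ³=1075/224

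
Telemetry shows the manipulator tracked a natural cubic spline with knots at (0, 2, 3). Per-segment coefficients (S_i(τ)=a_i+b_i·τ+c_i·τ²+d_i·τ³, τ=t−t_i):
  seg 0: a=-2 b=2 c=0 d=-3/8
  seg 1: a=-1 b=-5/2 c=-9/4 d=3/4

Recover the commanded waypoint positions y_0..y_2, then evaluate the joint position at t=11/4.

y_0 = S_0(0) = a_0 = -2
y_1 = S_1(0) = a_1 = -1
y_2 = S_1(1) = -5
t_q=11/4 is in segment 1 (τ=3/4); S_1(τ)=-979/256

y_0=-2 y_1=-1 y_2=-5
S(11/4) = -979/256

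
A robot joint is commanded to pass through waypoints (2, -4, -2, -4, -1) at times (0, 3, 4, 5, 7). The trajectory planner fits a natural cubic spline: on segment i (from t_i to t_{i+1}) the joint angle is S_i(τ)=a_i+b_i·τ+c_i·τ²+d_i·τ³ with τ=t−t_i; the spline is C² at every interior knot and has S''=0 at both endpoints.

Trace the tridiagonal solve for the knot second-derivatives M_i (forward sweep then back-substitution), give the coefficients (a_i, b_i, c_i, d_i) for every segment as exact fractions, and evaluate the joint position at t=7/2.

  seg 0: a=2 b=-1429/356 c=0 d=239/1068
  seg 1: a=-4 b=361/178 c=717/356 d=-727/356
  seg 2: a=-2 b=-25/356 c=-366/89 d=777/356
  seg 3: a=-4 b=-311/178 c=867/356 d=-289/712
S(7/2) = -7797/2848

Δ: Δ0=-2, Δ1=2, Δ2=-2, Δ3=3/2
row 1: diag=8, rhs=24; c'=1/8, d'=3
row 2: denom=4−1·1/8=31/8; d'=(-24−1·3)/(31/8)=-216/31
row 3: denom=6−1·8/31=178/31; d'=(21−1·-216/31)/(178/31)=867/178
back: M3=867/178
back: M2=-216/31−8/31·867/178=-732/89
back: M1=3−1/8·-732/89=717/178
M: M0=0, M1=717/178, M2=-732/89, M3=867/178, M4=0
seg 0: a=2, c=M0/2=0, d=(M1−M0)/(6·3)=239/1068, b=Δ0−h0·(2M0+M1)/6=-1429/356
seg 1: a=-4, c=M1/2=717/356, d=(M2−M1)/(6·1)=-727/356, b=Δ1−h1·(2M1+M2)/6=361/178
seg 2: a=-2, c=M2/2=-366/89, d=(M3−M2)/(6·1)=777/356, b=Δ2−h2·(2M2+M3)/6=-25/356
seg 3: a=-4, c=M3/2=867/356, d=(M4−M3)/(6·2)=-289/712, b=Δ3−h3·(2M3+M4)/6=-311/178
t_q=7/2 → seg 1, τ=1/2; S=-4+361/178·τ+717/356·τ²+-727/356·τ³=-7797/2848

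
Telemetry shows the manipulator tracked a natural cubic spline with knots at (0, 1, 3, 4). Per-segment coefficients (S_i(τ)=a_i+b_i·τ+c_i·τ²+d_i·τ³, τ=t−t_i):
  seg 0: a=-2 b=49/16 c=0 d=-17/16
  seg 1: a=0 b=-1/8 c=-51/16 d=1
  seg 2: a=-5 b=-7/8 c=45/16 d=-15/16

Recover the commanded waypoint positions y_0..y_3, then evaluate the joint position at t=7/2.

y_0=-2 y_1=0 y_2=-5 y_3=-4
S(7/2) = -621/128

y_0 = S_0(0) = a_0 = -2
y_1 = S_1(0) = a_1 = 0
y_2 = S_2(0) = a_2 = -5
y_3 = S_2(1) = -4
t_q=7/2 is in segment 2 (τ=1/2); S_2(τ)=-621/128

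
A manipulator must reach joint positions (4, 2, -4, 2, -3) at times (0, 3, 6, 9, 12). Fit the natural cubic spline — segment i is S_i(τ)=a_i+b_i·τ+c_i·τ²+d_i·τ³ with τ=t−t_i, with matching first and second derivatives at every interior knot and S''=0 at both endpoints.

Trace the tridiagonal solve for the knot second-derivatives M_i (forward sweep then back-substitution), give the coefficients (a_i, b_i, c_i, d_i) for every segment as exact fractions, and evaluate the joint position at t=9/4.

Δ: Δ0=-2/3, Δ1=-2, Δ2=2, Δ3=-5/3
row 1: diag=12, rhs=-8; c'=1/4, d'=-2/3
row 2: denom=12−3·1/4=45/4; d'=(24−3·-2/3)/(45/4)=104/45
row 3: denom=12−3·4/15=56/5; d'=(-22−3·104/45)/(56/5)=-31/12
back: M3=-31/12
back: M2=104/45−4/15·-31/12=3
back: M1=-2/3−1/4·3=-17/12
M: M0=0, M1=-17/12, M2=3, M3=-31/12, M4=0
seg 0: a=4, c=M0/2=0, d=(M1−M0)/(6·3)=-17/216, b=Δ0−h0·(2M0+M1)/6=1/24
seg 1: a=2, c=M1/2=-17/24, d=(M2−M1)/(6·3)=53/216, b=Δ1−h1·(2M1+M2)/6=-25/12
seg 2: a=-4, c=M2/2=3/2, d=(M3−M2)/(6·3)=-67/216, b=Δ2−h2·(2M2+M3)/6=7/24
seg 3: a=2, c=M3/2=-31/24, d=(M4−M3)/(6·3)=31/216, b=Δ3−h3·(2M3+M4)/6=11/12
t_q=9/4 → seg 0, τ=9/4; S=4+1/24·τ+0·τ²+-17/216·τ³=1637/512

  seg 0: a=4 b=1/24 c=0 d=-17/216
  seg 1: a=2 b=-25/12 c=-17/24 d=53/216
  seg 2: a=-4 b=7/24 c=3/2 d=-67/216
  seg 3: a=2 b=11/12 c=-31/24 d=31/216
S(9/4) = 1637/512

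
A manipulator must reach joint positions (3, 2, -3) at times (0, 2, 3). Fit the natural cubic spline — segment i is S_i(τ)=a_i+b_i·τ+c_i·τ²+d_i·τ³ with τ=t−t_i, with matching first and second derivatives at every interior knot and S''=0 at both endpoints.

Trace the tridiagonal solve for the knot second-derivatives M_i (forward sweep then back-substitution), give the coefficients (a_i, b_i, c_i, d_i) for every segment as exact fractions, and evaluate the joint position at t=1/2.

Δ: Δ0=-1/2, Δ1=-5
row 1: diag=6, rhs=-27; c'=1/6, d'=-9/2
back: M1=-9/2
M: M0=0, M1=-9/2, M2=0
seg 0: a=3, c=M0/2=0, d=(M1−M0)/(6·2)=-3/8, b=Δ0−h0·(2M0+M1)/6=1
seg 1: a=2, c=M1/2=-9/4, d=(M2−M1)/(6·1)=3/4, b=Δ1−h1·(2M1+M2)/6=-7/2
t_q=1/2 → seg 0, τ=1/2; S=3+1·τ+0·τ²+-3/8·τ³=221/64

  seg 0: a=3 b=1 c=0 d=-3/8
  seg 1: a=2 b=-7/2 c=-9/4 d=3/4
S(1/2) = 221/64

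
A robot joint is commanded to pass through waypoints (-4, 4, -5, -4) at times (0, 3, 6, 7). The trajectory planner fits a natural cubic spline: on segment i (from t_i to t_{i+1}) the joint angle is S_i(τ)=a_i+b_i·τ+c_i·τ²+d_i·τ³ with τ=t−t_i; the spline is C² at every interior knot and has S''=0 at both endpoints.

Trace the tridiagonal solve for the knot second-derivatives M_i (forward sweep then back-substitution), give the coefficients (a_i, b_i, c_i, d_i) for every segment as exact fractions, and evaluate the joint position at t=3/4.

  seg 0: a=-4 b=404/87 c=0 d=-172/783
  seg 1: a=4 b=-112/87 c=-172/87 d=367/783
  seg 2: a=-5 b=-43/87 c=65/29 d=-65/87
S(3/4) = -283/464

Δ: Δ0=8/3, Δ1=-3, Δ2=1
row 1: diag=12, rhs=-34; c'=1/4, d'=-17/6
row 2: denom=8−3·1/4=29/4; d'=(24−3·-17/6)/(29/4)=130/29
back: M2=130/29
back: M1=-17/6−1/4·130/29=-344/87
M: M0=0, M1=-344/87, M2=130/29, M3=0
seg 0: a=-4, c=M0/2=0, d=(M1−M0)/(6·3)=-172/783, b=Δ0−h0·(2M0+M1)/6=404/87
seg 1: a=4, c=M1/2=-172/87, d=(M2−M1)/(6·3)=367/783, b=Δ1−h1·(2M1+M2)/6=-112/87
seg 2: a=-5, c=M2/2=65/29, d=(M3−M2)/(6·1)=-65/87, b=Δ2−h2·(2M2+M3)/6=-43/87
t_q=3/4 → seg 0, τ=3/4; S=-4+404/87·τ+0·τ²+-172/783·τ³=-283/464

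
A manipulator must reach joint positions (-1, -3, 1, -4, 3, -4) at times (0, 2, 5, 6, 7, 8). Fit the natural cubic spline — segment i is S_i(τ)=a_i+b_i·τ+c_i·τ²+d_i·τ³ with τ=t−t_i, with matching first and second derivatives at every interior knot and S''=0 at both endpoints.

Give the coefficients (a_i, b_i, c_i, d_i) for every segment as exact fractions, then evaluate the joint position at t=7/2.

Δ: Δ0=-1, Δ1=4/3, Δ2=-5, Δ3=7, Δ4=-7
row 1: diag=10, rhs=14; c'=3/10, d'=7/5
row 2: denom=8−3·3/10=71/10; d'=(-38−3·7/5)/(71/10)=-422/71
row 3: denom=4−1·10/71=274/71; d'=(72−1·-422/71)/(274/71)=2767/137
row 4: denom=4−1·71/274=1025/274; d'=(-84−1·2767/137)/(1025/274)=-1142/41
back: M4=-1142/41
back: M3=2767/137−71/274·-1142/41=1124/41
back: M2=-422/71−10/71·1124/41=-402/41
back: M1=7/5−3/10·-402/41=178/41
M: M0=0, M1=178/41, M2=-402/41, M3=1124/41, M4=-1142/41, M5=0
seg 0: a=-1, c=M0/2=0, d=(M1−M0)/(6·2)=89/246, b=Δ0−h0·(2M0+M1)/6=-301/123
seg 1: a=-3, c=M1/2=89/41, d=(M2−M1)/(6·3)=-290/369, b=Δ1−h1·(2M1+M2)/6=233/123
seg 2: a=1, c=M2/2=-201/41, d=(M3−M2)/(6·1)=763/123, b=Δ2−h2·(2M2+M3)/6=-775/123
seg 3: a=-4, c=M3/2=562/41, d=(M4−M3)/(6·1)=-1133/123, b=Δ3−h3·(2M3+M4)/6=308/123
seg 4: a=3, c=M4/2=-571/41, d=(M5−M4)/(6·1)=571/123, b=Δ4−h4·(2M4+M5)/6=281/123
t_q=7/2 → seg 1, τ=3/2; S=-3+233/123·τ+89/41·τ²+-290/369·τ³=85/41

  seg 0: a=-1 b=-301/123 c=0 d=89/246
  seg 1: a=-3 b=233/123 c=89/41 d=-290/369
  seg 2: a=1 b=-775/123 c=-201/41 d=763/123
  seg 3: a=-4 b=308/123 c=562/41 d=-1133/123
  seg 4: a=3 b=281/123 c=-571/41 d=571/123
S(7/2) = 85/41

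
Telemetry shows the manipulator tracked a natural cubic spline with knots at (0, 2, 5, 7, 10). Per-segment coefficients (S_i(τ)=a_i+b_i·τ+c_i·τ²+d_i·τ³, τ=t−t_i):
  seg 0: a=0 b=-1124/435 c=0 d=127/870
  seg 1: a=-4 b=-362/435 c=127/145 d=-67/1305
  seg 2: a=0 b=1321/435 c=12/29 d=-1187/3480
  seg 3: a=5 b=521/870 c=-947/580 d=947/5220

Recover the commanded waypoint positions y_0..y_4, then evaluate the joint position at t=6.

y_0 = S_0(0) = a_0 = 0
y_1 = S_1(0) = a_1 = -4
y_2 = S_2(0) = a_2 = 0
y_3 = S_3(0) = a_3 = 5
y_4 = S_3(3) = -3
t_q=6 is in segment 2 (τ=1); S_2(τ)=3607/1160

y_0=0 y_1=-4 y_2=0 y_3=5 y_4=-3
S(6) = 3607/1160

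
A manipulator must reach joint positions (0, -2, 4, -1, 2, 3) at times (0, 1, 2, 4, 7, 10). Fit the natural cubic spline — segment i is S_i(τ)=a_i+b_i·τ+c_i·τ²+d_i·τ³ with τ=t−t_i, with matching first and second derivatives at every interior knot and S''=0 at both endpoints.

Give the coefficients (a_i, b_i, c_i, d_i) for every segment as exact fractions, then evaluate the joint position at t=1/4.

  seg 0: a=0 b=-21395/4722 c=0 d=11951/4722
  seg 1: a=-2 b=7229/2361 c=11951/1574 d=-21979/4722
  seg 2: a=4 b=20227/4722 c=-5014/787 d=3517/2361
  seg 3: a=-1 b=-15701/4722 c=2020/787 d=-15937/42498
  seg 4: a=2 b=4604/2361 c=-3817/4722 d=3817/42498
S(1/4) = -110123/100736

Δ: Δ0=-2, Δ1=6, Δ2=-5/2, Δ3=1, Δ4=1/3
row 1: diag=4, rhs=48; c'=1/4, d'=12
row 2: denom=6−1·1/4=23/4; d'=(-51−1·12)/(23/4)=-252/23
row 3: denom=10−2·8/23=214/23; d'=(21−2·-252/23)/(214/23)=987/214
row 4: denom=12−3·69/214=2361/214; d'=(-4−3·987/214)/(2361/214)=-3817/2361
back: M4=-3817/2361
back: M3=987/214−69/214·-3817/2361=4040/787
back: M2=-252/23−8/23·4040/787=-10028/787
back: M1=12−1/4·-10028/787=11951/787
M: M0=0, M1=11951/787, M2=-10028/787, M3=4040/787, M4=-3817/2361, M5=0
seg 0: a=0, c=M0/2=0, d=(M1−M0)/(6·1)=11951/4722, b=Δ0−h0·(2M0+M1)/6=-21395/4722
seg 1: a=-2, c=M1/2=11951/1574, d=(M2−M1)/(6·1)=-21979/4722, b=Δ1−h1·(2M1+M2)/6=7229/2361
seg 2: a=4, c=M2/2=-5014/787, d=(M3−M2)/(6·2)=3517/2361, b=Δ2−h2·(2M2+M3)/6=20227/4722
seg 3: a=-1, c=M3/2=2020/787, d=(M4−M3)/(6·3)=-15937/42498, b=Δ3−h3·(2M3+M4)/6=-15701/4722
seg 4: a=2, c=M4/2=-3817/4722, d=(M5−M4)/(6·3)=3817/42498, b=Δ4−h4·(2M4+M5)/6=4604/2361
t_q=1/4 → seg 0, τ=1/4; S=0+-21395/4722·τ+0·τ²+11951/4722·τ³=-110123/100736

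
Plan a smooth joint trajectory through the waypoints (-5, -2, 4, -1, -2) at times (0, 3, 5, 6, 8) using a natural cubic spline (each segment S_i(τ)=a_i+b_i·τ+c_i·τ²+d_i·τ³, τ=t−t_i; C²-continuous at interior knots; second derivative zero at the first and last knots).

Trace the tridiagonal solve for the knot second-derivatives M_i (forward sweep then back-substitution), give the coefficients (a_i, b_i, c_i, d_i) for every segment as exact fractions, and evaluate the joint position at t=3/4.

  seg 0: a=-5 b=-199/326 c=0 d=175/978
  seg 1: a=-2 b=688/163 c=525/326 d=-181/163
  seg 2: a=4 b=-434/163 c=-1647/326 d=885/326
  seg 3: a=-1 b=-1507/326 c=504/163 d=-84/163
S(3/4) = -112297/20864

Δ: Δ0=1, Δ1=3, Δ2=-5, Δ3=-1/2
row 1: diag=10, rhs=12; c'=1/5, d'=6/5
row 2: denom=6−2·1/5=28/5; d'=(-48−2·6/5)/(28/5)=-9
row 3: denom=6−1·5/28=163/28; d'=(27−1·-9)/(163/28)=1008/163
back: M3=1008/163
back: M2=-9−5/28·1008/163=-1647/163
back: M1=6/5−1/5·-1647/163=525/163
M: M0=0, M1=525/163, M2=-1647/163, M3=1008/163, M4=0
seg 0: a=-5, c=M0/2=0, d=(M1−M0)/(6·3)=175/978, b=Δ0−h0·(2M0+M1)/6=-199/326
seg 1: a=-2, c=M1/2=525/326, d=(M2−M1)/(6·2)=-181/163, b=Δ1−h1·(2M1+M2)/6=688/163
seg 2: a=4, c=M2/2=-1647/326, d=(M3−M2)/(6·1)=885/326, b=Δ2−h2·(2M2+M3)/6=-434/163
seg 3: a=-1, c=M3/2=504/163, d=(M4−M3)/(6·2)=-84/163, b=Δ3−h3·(2M3+M4)/6=-1507/326
t_q=3/4 → seg 0, τ=3/4; S=-5+-199/326·τ+0·τ²+175/978·τ³=-112297/20864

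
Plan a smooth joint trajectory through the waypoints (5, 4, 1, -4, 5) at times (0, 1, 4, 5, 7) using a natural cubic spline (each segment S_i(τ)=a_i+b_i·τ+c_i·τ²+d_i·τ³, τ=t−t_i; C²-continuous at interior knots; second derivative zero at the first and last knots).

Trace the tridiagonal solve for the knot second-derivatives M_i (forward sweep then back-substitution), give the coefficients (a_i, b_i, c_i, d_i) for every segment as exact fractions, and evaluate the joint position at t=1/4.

  seg 0: a=5 b=-845/644 c=0 d=201/644
  seg 1: a=4 b=-121/322 c=603/644 d=-737/1932
  seg 2: a=1 b=-3257/644 c=-402/161 d=235/92
  seg 3: a=-4 b=-769/322 c=3327/644 d=-1109/1288
S(1/4) = 192761/41216

Δ: Δ0=-1, Δ1=-1, Δ2=-5, Δ3=9/2
row 1: diag=8, rhs=0; c'=3/8, d'=0
row 2: denom=8−3·3/8=55/8; d'=(-24−3·0)/(55/8)=-192/55
row 3: denom=6−1·8/55=322/55; d'=(57−1·-192/55)/(322/55)=3327/322
back: M3=3327/322
back: M2=-192/55−8/55·3327/322=-804/161
back: M1=0−3/8·-804/161=603/322
M: M0=0, M1=603/322, M2=-804/161, M3=3327/322, M4=0
seg 0: a=5, c=M0/2=0, d=(M1−M0)/(6·1)=201/644, b=Δ0−h0·(2M0+M1)/6=-845/644
seg 1: a=4, c=M1/2=603/644, d=(M2−M1)/(6·3)=-737/1932, b=Δ1−h1·(2M1+M2)/6=-121/322
seg 2: a=1, c=M2/2=-402/161, d=(M3−M2)/(6·1)=235/92, b=Δ2−h2·(2M2+M3)/6=-3257/644
seg 3: a=-4, c=M3/2=3327/644, d=(M4−M3)/(6·2)=-1109/1288, b=Δ3−h3·(2M3+M4)/6=-769/322
t_q=1/4 → seg 0, τ=1/4; S=5+-845/644·τ+0·τ²+201/644·τ³=192761/41216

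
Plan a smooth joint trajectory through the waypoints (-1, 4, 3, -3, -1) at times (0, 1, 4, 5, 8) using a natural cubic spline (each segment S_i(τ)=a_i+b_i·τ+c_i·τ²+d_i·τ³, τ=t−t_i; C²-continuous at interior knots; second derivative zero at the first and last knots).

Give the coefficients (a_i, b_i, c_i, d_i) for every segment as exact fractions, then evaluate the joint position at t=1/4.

Δ: Δ0=5, Δ1=-1/3, Δ2=-6, Δ3=2/3
row 1: diag=8, rhs=-32; c'=3/8, d'=-4
row 2: denom=8−3·3/8=55/8; d'=(-34−3·-4)/(55/8)=-16/5
row 3: denom=8−1·8/55=432/55; d'=(40−1·-16/5)/(432/55)=11/2
back: M3=11/2
back: M2=-16/5−8/55·11/2=-4
back: M1=-4−3/8·-4=-5/2
M: M0=0, M1=-5/2, M2=-4, M3=11/2, M4=0
seg 0: a=-1, c=M0/2=0, d=(M1−M0)/(6·1)=-5/12, b=Δ0−h0·(2M0+M1)/6=65/12
seg 1: a=4, c=M1/2=-5/4, d=(M2−M1)/(6·3)=-1/12, b=Δ1−h1·(2M1+M2)/6=25/6
seg 2: a=3, c=M2/2=-2, d=(M3−M2)/(6·1)=19/12, b=Δ2−h2·(2M2+M3)/6=-67/12
seg 3: a=-3, c=M3/2=11/4, d=(M4−M3)/(6·3)=-11/36, b=Δ3−h3·(2M3+M4)/6=-29/6
t_q=1/4 → seg 0, τ=1/4; S=-1+65/12·τ+0·τ²+-5/12·τ³=89/256

  seg 0: a=-1 b=65/12 c=0 d=-5/12
  seg 1: a=4 b=25/6 c=-5/4 d=-1/12
  seg 2: a=3 b=-67/12 c=-2 d=19/12
  seg 3: a=-3 b=-29/6 c=11/4 d=-11/36
S(1/4) = 89/256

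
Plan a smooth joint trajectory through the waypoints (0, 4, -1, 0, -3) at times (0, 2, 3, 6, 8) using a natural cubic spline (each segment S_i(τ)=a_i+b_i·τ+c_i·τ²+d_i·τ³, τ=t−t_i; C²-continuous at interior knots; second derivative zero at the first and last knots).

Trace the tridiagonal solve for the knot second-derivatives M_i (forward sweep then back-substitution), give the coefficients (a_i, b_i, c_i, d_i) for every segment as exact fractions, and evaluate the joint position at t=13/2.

  seg 0: a=0 b=5831/1248 c=0 d=-3335/4992
  seg 1: a=4 b=-2087/624 c=-3335/832 d=5873/2496
  seg 2: a=-1 b=-10739/2496 c=1269/416 d=-289/576
  seg 3: a=0 b=283/624 c=-1219/832 d=1219/4992
S(13/2) = -1451/13312

Δ: Δ0=2, Δ1=-5, Δ2=1/3, Δ3=-3/2
row 1: diag=6, rhs=-42; c'=1/6, d'=-7
row 2: denom=8−1·1/6=47/6; d'=(32−1·-7)/(47/6)=234/47
row 3: denom=10−3·18/47=416/47; d'=(-11−3·234/47)/(416/47)=-1219/416
back: M3=-1219/416
back: M2=234/47−18/47·-1219/416=1269/208
back: M1=-7−1/6·1269/208=-3335/416
M: M0=0, M1=-3335/416, M2=1269/208, M3=-1219/416, M4=0
seg 0: a=0, c=M0/2=0, d=(M1−M0)/(6·2)=-3335/4992, b=Δ0−h0·(2M0+M1)/6=5831/1248
seg 1: a=4, c=M1/2=-3335/832, d=(M2−M1)/(6·1)=5873/2496, b=Δ1−h1·(2M1+M2)/6=-2087/624
seg 2: a=-1, c=M2/2=1269/416, d=(M3−M2)/(6·3)=-289/576, b=Δ2−h2·(2M2+M3)/6=-10739/2496
seg 3: a=0, c=M3/2=-1219/832, d=(M4−M3)/(6·2)=1219/4992, b=Δ3−h3·(2M3+M4)/6=283/624
t_q=13/2 → seg 3, τ=1/2; S=0+283/624·τ+-1219/832·τ²+1219/4992·τ³=-1451/13312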